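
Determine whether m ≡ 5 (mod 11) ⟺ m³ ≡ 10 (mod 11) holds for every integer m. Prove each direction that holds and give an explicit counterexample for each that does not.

(⇒) fails and (⇐) fails.

(⟹) This fails: take m = 5. Then 5 ≡ 5 (mod 11), but 5³ = 125 ≡ 4 (mod 11), not 10.

(⟸) This fails: take m = 10. Then 10³ = 1000 ≡ 10 (mod 11), yet 10 ≡ 10 (mod 11), not 5.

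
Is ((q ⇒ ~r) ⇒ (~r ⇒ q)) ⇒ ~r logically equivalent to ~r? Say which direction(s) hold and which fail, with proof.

Converse. Assume the antecedent. If r is true, the antecedent cannot hold. If r is false, ((q ⇒ ~r) ⇒ (~r ⇒ q)) ⇒ ~r reduces to true regardless of the other variables. Either way ((q ⇒ ~r) ⇒ (~r ⇒ q)) ⇒ ~r holds.

Forward direction. Assume the antecedent. If r is true, the antecedent cannot hold. If r is false, ~r reduces to true regardless of the other variables. Either way ~r holds.

The biconditional holds.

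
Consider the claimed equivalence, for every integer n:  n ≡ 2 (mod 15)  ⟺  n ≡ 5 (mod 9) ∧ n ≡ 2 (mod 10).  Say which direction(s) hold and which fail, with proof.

(⇐) If n ≡ 5 (mod 9) and n ≡ 2 (mod 10), then by the Chinese remainder theorem n ≡ 32 (mod 90). Since 32 ≡ 2 (mod 15) and 15 ∣ 90, we get n ≡ 2 (mod 15).

(⇒) This fails: n = 2 gives 2 ≡ 2 (mod 15) but 2 ≡ 2 (mod 9), so the conjunction on the right does not hold.

Only the converse holds.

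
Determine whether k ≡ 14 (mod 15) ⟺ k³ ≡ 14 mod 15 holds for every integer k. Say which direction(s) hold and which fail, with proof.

Equivalent; both directions hold.

(⟹) Suppose k ≡ 14 (mod 15). Write k = 15j + 14. Then (15j + 14)³ = 3375j³ + 9450j² + 8820j + 2744 = 15(225j³ + 630j² + 588j + 182) + 14, so k³ ≡ 14 (mod 15).

(⟸) Conversely, suppose k³ ≡ 14 (mod 15). The only residue r in {0, …, 14} with r³ ≡ 14 (mod 15) is r = 14, so k ≡ 14 (mod 15).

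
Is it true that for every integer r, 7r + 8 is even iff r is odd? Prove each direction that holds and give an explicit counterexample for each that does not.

[⇒] This fails: r = 2 gives 7r + 8 = 22, which is even, but 2 is even, not odd.

[⇐] This also fails: r = 1 is odd, but 7r + 8 = 15 is odd, not even.

Neither direction holds.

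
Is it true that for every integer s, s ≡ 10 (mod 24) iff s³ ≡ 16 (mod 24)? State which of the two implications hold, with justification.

(→) Suppose s ≡ 10 (mod 24). Write s = 24j + 10. Then (24j + 10)³ = 13824j³ + 17280j² + 7200j + 1000 = 24(576j³ + 720j² + 300j + 41) + 16, so s³ ≡ 16 (mod 24).

(←) This fails: take s = 4. Then 4³ = 64 ≡ 16 (mod 24), yet 4 ≡ 4 (mod 24), not 10.

Not equivalent: only (⇒) holds.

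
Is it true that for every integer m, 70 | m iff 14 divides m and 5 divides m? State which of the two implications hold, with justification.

(⇒) If 70 ∣ m, write m = 70q. Since 70 = 5·14, m = 14·(5q), so 14 ∣ m; and since 70 = 14·5, m = 5·(14q), so 5 ∣ m.

(⇐) Suppose 14 ∣ m and 5 ∣ m. Any common multiple of 14 and 5 is a multiple of their lcm; here gcd(14, 5) = 1, so lcm(14, 5) = 14·5 = 70, so 70 ∣ m.

Equivalent; both directions hold.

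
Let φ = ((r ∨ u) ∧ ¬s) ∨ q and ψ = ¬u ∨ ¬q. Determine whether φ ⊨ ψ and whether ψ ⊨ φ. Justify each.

Both directions fail.

(⇒) This fails. Under u = T, s = F, q = T, r = F, the left side is true but the right side is false.

(⇐) This fails. Under u = F, s = F, q = F, r = F, the left side is false but the right side is true.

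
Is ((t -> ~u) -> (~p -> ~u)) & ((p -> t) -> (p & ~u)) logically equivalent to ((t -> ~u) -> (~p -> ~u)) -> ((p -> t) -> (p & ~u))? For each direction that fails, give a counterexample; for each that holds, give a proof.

(⇒) holds; (⇐) fails.

(⇐) This fails. Under t = F, p = F, u = T, the left side is false but the right side is true.

(⇒) Assume the antecedent. If t is true, the antecedent forces (t = T, p = T, u = F), and the consequent holds there. If t is false, the antecedent forces (t = F, p = T, u = F) or (t = F, p = T, u = T), and the consequent holds there. Either way the consequent holds.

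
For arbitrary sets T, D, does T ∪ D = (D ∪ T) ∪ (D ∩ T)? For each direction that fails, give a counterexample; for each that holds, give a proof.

(⟸) Let x ∈ (D ∪ T) ∪ (D ∩ T). Then either x ∈ T and x ∉ D; or x ∈ D and x ∉ T; or x ∈ T ∩ D. In each case x ∈ T ∪ D, so (D ∪ T) ∪ (D ∩ T) ⊆ T ∪ D.

(⟹) Let x ∈ T ∪ D. Then either x ∈ T and x ∉ D; or x ∈ D and x ∉ T; or x ∈ T ∩ D. In each case x ∈ (D ∪ T) ∪ (D ∩ T), so T ∪ D ⊆ (D ∪ T) ∪ (D ∩ T).

The two sets are equal.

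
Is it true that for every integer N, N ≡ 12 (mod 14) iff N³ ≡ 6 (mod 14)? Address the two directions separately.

(←) This fails: take N = 6. Then 6³ = 216 ≡ 6 (mod 14), yet 6 ≡ 6 (mod 14), not 12.

(→) Suppose N ≡ 12 (mod 14). Write N = 14j + 12. Then (14j + 12)³ = 2744j³ + 7056j² + 6048j + 1728 = 14(196j³ + 504j² + 432j + 123) + 6, so N³ ≡ 6 (mod 14).

The forward direction holds; the converse fails.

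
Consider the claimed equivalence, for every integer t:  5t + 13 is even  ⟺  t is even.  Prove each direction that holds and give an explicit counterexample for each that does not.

Forward direction. This fails: t = 1 gives 5t + 13 = 18, which is even, but 1 is odd, not even.

Converse. This also fails: t = 6 is even, but 5t + 13 = 43 is odd, not even.

Neither direction holds.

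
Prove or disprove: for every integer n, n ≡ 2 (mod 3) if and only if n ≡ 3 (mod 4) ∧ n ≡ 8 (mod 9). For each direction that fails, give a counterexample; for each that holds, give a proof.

(←) If n ≡ 3 (mod 4) and n ≡ 8 (mod 9), then by the Chinese remainder theorem n ≡ 35 (mod 36). Since 35 ≡ 2 (mod 3) and 3 ∣ 36, we get n ≡ 2 (mod 3).

(→) This fails: n = 32 gives 32 ≡ 2 (mod 3) but 32 ≡ 0 (mod 4), so the conjunction on the right does not hold.

Only the reverse direction holds.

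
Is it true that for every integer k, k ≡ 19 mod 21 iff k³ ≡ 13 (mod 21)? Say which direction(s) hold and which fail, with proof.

Forward direction. Suppose k ≡ 19 mod 21. Write k = 21j + 19. Then (21j + 19)³ = 9261j³ + 25137j² + 22743j + 6859 = 21(441j³ + 1197j² + 1083j + 326) + 13, so k³ ≡ 13 (mod 21).

Converse. This fails: take k = 10. Then 10³ = 1000 ≡ 13 (mod 21), yet 10 ≡ 10 (mod 21), not 19.

Only the forward implication holds.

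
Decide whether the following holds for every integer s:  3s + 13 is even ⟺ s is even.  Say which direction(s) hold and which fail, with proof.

Both directions fail.

(⟹) This fails: s = 1 gives 3s + 13 = 16, which is even, but 1 is odd, not even.

(⟸) This also fails: s = 2 is even, but 3s + 13 = 19 is odd, not even.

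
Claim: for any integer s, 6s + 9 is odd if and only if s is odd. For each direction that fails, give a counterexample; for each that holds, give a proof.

(⇒) This fails: take s = 2. Then 6s + 9 = 21, which is odd, yet s = 2 is even, not odd.

(⇐) Suppose s is odd. Since 6 is even, 6s is even for every s, so 6s + 9 has the same parity as 9, which is odd. Hence 6s + 9 is odd.

Only the reverse direction holds.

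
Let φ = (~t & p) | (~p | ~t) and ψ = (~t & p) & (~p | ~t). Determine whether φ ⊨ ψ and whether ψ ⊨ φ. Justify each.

[⇐] Assume the antecedent. If p is true, the antecedent forces (p = T, t = F), and (~t & p) | (~p | ~t) holds there. If p is false, the antecedent cannot hold. Either way (~t & p) | (~p | ~t) holds.

[⇒] This fails. Under p = F, t = F, the left side is true but the right side is false.

(⇒) fails; (⇐) holds.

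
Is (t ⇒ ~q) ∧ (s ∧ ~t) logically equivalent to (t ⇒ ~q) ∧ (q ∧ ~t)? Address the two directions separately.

Neither implication holds.

Forward direction. This fails. Under s = T, q = F, t = F, the left side is true but the right side is false.

Converse. This fails. Under s = F, q = T, t = F, the left side is false but the right side is true.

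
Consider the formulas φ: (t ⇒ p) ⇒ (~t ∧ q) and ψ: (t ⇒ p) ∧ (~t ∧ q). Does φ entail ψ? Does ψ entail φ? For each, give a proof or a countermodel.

Only the reverse direction holds.

(⇒) This fails. Under p = F, q = F, t = T, the left side is true but the right side is false.

(⇐) Assume the antecedent. If p is true, the antecedent forces (p = T, q = T, t = F), and (t ⇒ p) ⇒ (~t ∧ q) holds there. If p is false, the antecedent forces (p = F, q = T, t = F), and (t ⇒ p) ⇒ (~t ∧ q) holds there. Either way (t ⇒ p) ⇒ (~t ∧ q) holds.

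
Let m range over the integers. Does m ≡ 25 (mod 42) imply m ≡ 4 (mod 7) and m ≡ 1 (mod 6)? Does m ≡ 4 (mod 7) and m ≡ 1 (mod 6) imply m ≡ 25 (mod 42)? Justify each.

Equivalent; both directions hold.

(⇒) Suppose m ≡ 25 (mod 42); write m = 42j + 25. Since 7 ∣ 42, reducing mod 7 gives m ≡ 25 ≡ 4 (mod 7); since 6 ∣ 42, reducing mod 6 gives m ≡ 25 ≡ 1 (mod 6).

(⇐) Conversely, if m ≡ 4 (mod 7) and m ≡ 1 (mod 6), then by the Chinese remainder theorem m ≡ 25 (mod 42). This is exactly m ≡ 25 (mod 42).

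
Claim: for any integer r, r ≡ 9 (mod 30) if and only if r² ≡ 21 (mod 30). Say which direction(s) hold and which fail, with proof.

Not equivalent: only (⇒) holds.

(⟹) Suppose r ≡ 9 (mod 30). Write r = 30j + 9. Then (30j + 9)² = 900j² + 540j + 81 = 30(30j² + 18j + 2) + 21, so r² ≡ 21 (mod 30).

(⟸) This fails: take r = 21. Then 21² = 441 ≡ 21 (mod 30), yet 21 ≡ 21 (mod 30), not 9.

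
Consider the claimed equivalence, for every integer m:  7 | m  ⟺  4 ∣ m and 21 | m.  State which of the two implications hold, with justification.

Not equivalent: only (⇐) holds.

(←) Suppose 4 ∣ m and 21 ∣ m. Any common multiple of 4 and 21 is a multiple of their lcm; here gcd(4, 21) = 1, so lcm(4, 21) = 4·21 = 84, so 84 ∣ m. Since 7 ∣ 84, it follows that 7 ∣ m.

(→) This fails: take m = 7. Certainly 7 ∣ 7, but 4 ∤ 7.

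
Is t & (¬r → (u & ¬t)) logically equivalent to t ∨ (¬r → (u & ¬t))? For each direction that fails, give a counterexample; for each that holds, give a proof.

(⇒) Assume the antecedent. If t is true, t ∨ (¬r → (u & ¬t)) reduces to true regardless of the other variables. If t is false, the antecedent cannot hold. Either way t ∨ (¬r → (u & ¬t)) holds.

(⇐) This fails. Under t = T, u = F, r = F, the left side is false but the right side is true.

Not equivalent: only (⇒) holds.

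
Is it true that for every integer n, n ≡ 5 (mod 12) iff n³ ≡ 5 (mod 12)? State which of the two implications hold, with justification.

Both implications hold.

(←) For the converse, argue contrapositively. If n ≢ 5 (mod 12), then n is congruent to one of 0, 1, 2, 3, 4, 6, 7, 8, 9, 10, 11 modulo 12, and these give n³ ≡ 0, 1, 8, 3, 4, 0, 7, 8, 9, 4, 11 respectively — never 5.

(→) Suppose n ≡ 5 (mod 12). Write n = 12j + 5. Then (12j + 5)³ = 1728j³ + 2160j² + 900j + 125 = 12(144j³ + 180j² + 75j + 10) + 5, so n³ ≡ 5 (mod 12).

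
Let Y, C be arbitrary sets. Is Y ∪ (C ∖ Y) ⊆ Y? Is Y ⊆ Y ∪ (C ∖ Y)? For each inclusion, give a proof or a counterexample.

(⊆) fails; (⊇) holds.

(⊇) Let x ∈ Y. Then either x ∈ Y and x ∉ C; or x ∈ Y ∩ C. In each case x ∈ Y ∪ (C ∖ Y), so Y ⊆ Y ∪ (C ∖ Y).

(⊆) This inclusion fails. Take Y = ∅, C = {1}; then 1 ∈ Y ∪ (C ∖ Y) but 1 ∉ Y.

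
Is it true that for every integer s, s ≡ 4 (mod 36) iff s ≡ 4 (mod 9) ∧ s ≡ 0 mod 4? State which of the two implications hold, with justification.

Equivalent; both directions hold.

Forward direction. Suppose s ≡ 4 (mod 36); write s = 36j + 4. Since 9 ∣ 36, reducing mod 9 gives s ≡ 4 (mod 9); since 4 ∣ 36, reducing mod 4 gives s ≡ 4 ≡ 0 (mod 4).

Converse. If s ≡ 4 (mod 9) and s ≡ 0 (mod 4), then by the Chinese remainder theorem s ≡ 4 (mod 36). This is exactly s ≡ 4 (mod 36).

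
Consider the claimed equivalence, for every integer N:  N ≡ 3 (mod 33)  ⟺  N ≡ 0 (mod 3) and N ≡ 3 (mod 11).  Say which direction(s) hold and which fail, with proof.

The biconditional holds.

(⟹) Suppose N ≡ 3 (mod 33); write N = 33j + 3. Since 3 ∣ 33, reducing mod 3 gives N ≡ 3 ≡ 0 (mod 3); since 11 ∣ 33, reducing mod 11 gives N ≡ 3 (mod 11).

(⟸) Conversely, if N ≡ 0 (mod 3) and N ≡ 3 (mod 11), then by the Chinese remainder theorem N ≡ 3 (mod 33). This is exactly N ≡ 3 (mod 33).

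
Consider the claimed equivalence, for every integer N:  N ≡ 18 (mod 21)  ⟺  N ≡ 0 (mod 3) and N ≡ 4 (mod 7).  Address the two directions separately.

Both implications hold.

(⇐) If N ≡ 0 (mod 3) and N ≡ 4 (mod 7), then by the Chinese remainder theorem N ≡ 18 (mod 21). This is exactly N ≡ 18 (mod 21).

(⇒) Suppose N ≡ 18 (mod 21); write N = 21j + 18. Since 3 ∣ 21, reducing mod 3 gives N ≡ 18 ≡ 0 (mod 3); since 7 ∣ 21, reducing mod 7 gives N ≡ 18 ≡ 4 (mod 7).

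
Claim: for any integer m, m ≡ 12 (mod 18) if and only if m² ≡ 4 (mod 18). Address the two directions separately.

(⇒) fails and (⇐) fails.

(⟹) This fails: take m = 12. Then 12 ≡ 12 (mod 18), but 12² = 144 ≡ 0 (mod 18), not 4.

(⟸) This fails: take m = 2. Then 2² = 4 ≡ 4 (mod 18), yet 2 ≡ 2 (mod 18), not 12.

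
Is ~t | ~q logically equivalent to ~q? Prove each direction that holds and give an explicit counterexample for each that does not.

The forward direction fails; the converse holds.

Forward direction. This fails. Under t = F, q = T, the left side is true but the right side is false.

Converse. Assume the antecedent. If t is true, the antecedent forces (t = T, q = F), and ~t | ~q holds there. If t is false, ~t | ~q reduces to true regardless of the other variables. Either way ~t | ~q holds.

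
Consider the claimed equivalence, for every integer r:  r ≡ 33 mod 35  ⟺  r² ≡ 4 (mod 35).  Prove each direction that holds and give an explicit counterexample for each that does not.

Forward direction. Suppose r ≡ 33 mod 35. Write r = 35j + 33. Then (35j + 33)² = 1225j² + 2310j + 1089 = 35(35j² + 66j + 31) + 4, so r² ≡ 4 (mod 35).

Converse. This fails: take r = 2. Then 2² = 4 ≡ 4 (mod 35), yet 2 ≡ 2 (mod 35), not 33.

The forward direction holds; the converse fails.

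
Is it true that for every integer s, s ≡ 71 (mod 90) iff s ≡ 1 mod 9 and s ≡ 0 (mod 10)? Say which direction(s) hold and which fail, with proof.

[⇒] This fails: s = 71 gives 71 ≡ 71 (mod 90) but 71 ≡ 8 (mod 9), so the conjunction on the right does not hold.

[⇐] This fails: s = 10 satisfies both congruences on the right (10 ≡ 1 mod 9 and 10 ≡ 0 mod 10) yet 10 ≡ 10 (mod 90), not 71.

Neither implication holds.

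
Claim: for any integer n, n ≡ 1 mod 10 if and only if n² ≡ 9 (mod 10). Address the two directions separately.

Forward direction. This fails: take n = 1. Then 1 ≡ 1 (mod 10), but 1² = 1 ≡ 1 (mod 10), not 9.

Converse. This fails: take n = 3. Then 3² = 9 ≡ 9 (mod 10), yet 3 ≡ 3 (mod 10), not 1.

Neither direction holds.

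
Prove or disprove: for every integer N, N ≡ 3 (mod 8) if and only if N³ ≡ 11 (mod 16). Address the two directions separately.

Not equivalent: only (⇐) holds.

(⇒) This fails: take N = 11. Then 11 ≡ 3 (mod 8), but 11³ = 1331 ≡ 3 (mod 16), not 11.

(⇐) Conversely, the residues r modulo 16 with r³ ≡ 11 (mod 16) are exactly {3}, and each is ≡ 3 (mod 8).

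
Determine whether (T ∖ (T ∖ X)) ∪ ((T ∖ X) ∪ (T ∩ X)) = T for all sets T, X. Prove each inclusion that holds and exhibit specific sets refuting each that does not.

(⊆) Let x ∈ (T ∖ (T ∖ X)) ∪ ((T ∖ X) ∪ (T ∩ X)). Then either x ∈ T and x ∉ X; or x ∈ T ∩ X. In each case x ∈ T, so (T ∖ (T ∖ X)) ∪ ((T ∖ X) ∪ (T ∩ X)) ⊆ T.

(⊇) Let x ∈ T. Then either x ∈ T and x ∉ X; or x ∈ T ∩ X. In each case x ∈ (T ∖ (T ∖ X)) ∪ ((T ∖ X) ∪ (T ∩ X)), so T ⊆ (T ∖ (T ∖ X)) ∪ ((T ∖ X) ∪ (T ∩ X)).

The two sets are equal.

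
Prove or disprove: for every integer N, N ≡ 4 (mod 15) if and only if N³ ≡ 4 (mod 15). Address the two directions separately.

[⇒] Suppose N ≡ 4 (mod 15). Write N = 15j + 4. Then (15j + 4)³ = 3375j³ + 2700j² + 720j + 64 = 15(225j³ + 180j² + 48j + 4) + 4, so N³ ≡ 4 (mod 15).

[⇐] Conversely, suppose N³ ≡ 4 (mod 15). The only residue r in {0, …, 14} with r³ ≡ 4 (mod 15) is r = 4, so N ≡ 4 (mod 15).

The biconditional holds.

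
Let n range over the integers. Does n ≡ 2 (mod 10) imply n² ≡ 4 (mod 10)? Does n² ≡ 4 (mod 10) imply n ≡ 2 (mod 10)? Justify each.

(⟹) Suppose n ≡ 2 (mod 10). Write n = 10j + 2. Then (10j + 2)² = 100j² + 40j + 4 = 10(10j² + 4j) + 4, so n² ≡ 4 (mod 10).

(⟸) This fails: take n = 8. Then 8² = 64 ≡ 4 (mod 10), yet 8 ≡ 8 (mod 10), not 2.

(⇒) holds; (⇐) fails.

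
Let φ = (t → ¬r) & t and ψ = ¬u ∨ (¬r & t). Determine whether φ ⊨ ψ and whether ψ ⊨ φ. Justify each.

(⟹) Assume the antecedent. If u is true, the antecedent forces (u = T, r = F, t = T), and ¬u ∨ (¬r & t) holds there. If u is false, ¬u ∨ (¬r & t) reduces to true regardless of the other variables. Either way ¬u ∨ (¬r & t) holds.

(⟸) This fails. Under u = F, r = F, t = F, the left side is false but the right side is true.

The forward direction holds; the converse fails.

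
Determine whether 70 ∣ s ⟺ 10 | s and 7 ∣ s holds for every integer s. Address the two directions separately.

Both implications hold.

[⇒] If 70 ∣ s, write s = 70q. Since 70 = 7·10, s = 10·(7q), so 10 ∣ s; and since 70 = 10·7, s = 7·(10q), so 7 ∣ s.

[⇐] Suppose 10 ∣ s and 7 ∣ s. Any common multiple of 10 and 7 is a multiple of their lcm; here gcd(10, 7) = 1, so lcm(10, 7) = 10·7 = 70, so 70 ∣ s.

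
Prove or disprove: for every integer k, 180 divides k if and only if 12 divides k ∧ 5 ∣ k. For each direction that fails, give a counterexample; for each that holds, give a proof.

The forward direction holds; the converse fails.

(⟹) If 180 ∣ k, write k = 180q. Since 180 = 15·12, k = 12·(15q), so 12 ∣ k; and since 180 = 36·5, k = 5·(36q), so 5 ∣ k.

(⟸) This fails: take k = 60. Both 12 ∣ 60 and 5 ∣ 60, yet 60 is not a multiple of 180 (since 60 = 0·180 + 60), so 180 ∤ 60.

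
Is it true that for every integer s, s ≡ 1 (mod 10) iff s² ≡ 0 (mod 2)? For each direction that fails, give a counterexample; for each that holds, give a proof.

Neither implication holds.

Forward direction. This fails: take s = 1. Then 1 ≡ 1 (mod 10), but 1² = 1 ≡ 1 (mod 2), not 0.

Converse. This fails: take s = 0. Then 0² = 0 ≡ 0 (mod 2), yet 0 ≡ 0 (mod 10), not 1.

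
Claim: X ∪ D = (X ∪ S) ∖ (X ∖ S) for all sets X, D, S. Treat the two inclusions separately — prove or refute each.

(⊆) This inclusion fails. Take X = {1}, D = ∅, S = ∅; then 1 ∈ X ∪ D but 1 ∉ (X ∪ S) ∖ (X ∖ S).

(⊇) This inclusion fails. Take X = ∅, D = ∅, S = {1}; then 1 ∈ (X ∪ S) ∖ (X ∖ S) but 1 ∉ X ∪ D.

Neither inclusion holds.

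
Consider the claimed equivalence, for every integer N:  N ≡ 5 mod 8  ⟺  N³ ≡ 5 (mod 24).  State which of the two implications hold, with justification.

[⇒] This fails: take N = 13. Then 13 ≡ 5 (mod 8), but 13³ = 2197 ≡ 13 (mod 24), not 5.

[⇐] Conversely, the residues r modulo 24 with r³ ≡ 5 (mod 24) are exactly {5}, and each is ≡ 5 (mod 8).

Not equivalent: only (⇐) holds.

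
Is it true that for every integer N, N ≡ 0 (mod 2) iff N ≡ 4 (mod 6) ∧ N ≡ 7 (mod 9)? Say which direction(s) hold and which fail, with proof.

Only the converse holds.

(⟹) This fails: N = 0 gives 0 ≡ 0 (mod 2) but 0 ≡ 0 (mod 6), so the conjunction on the right does not hold.

(⟸) Conversely, if N ≡ 4 (mod 6) and N ≡ 7 (mod 9), then by the Chinese remainder theorem N ≡ 16 (mod 18). Since 16 ≡ 0 (mod 2) and 2 ∣ 18, we get N ≡ 0 (mod 2).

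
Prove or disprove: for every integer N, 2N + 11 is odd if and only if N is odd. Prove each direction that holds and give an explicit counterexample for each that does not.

(⟹) This fails: take N = 6. Then 2N + 11 = 23, which is odd, yet N = 6 is even, not odd.

(⟸) Suppose N is odd. Since 2 is even, 2N is even for every N, so 2N + 11 has the same parity as 11, which is odd. Hence 2N + 11 is odd.

Only the reverse direction holds.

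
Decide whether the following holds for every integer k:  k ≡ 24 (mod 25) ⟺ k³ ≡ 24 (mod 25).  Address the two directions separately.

The biconditional holds.

Forward direction. Suppose k ≡ 24 (mod 25). Write k = 25j + 24. Then (25j + 24)³ = 15625j³ + 45000j² + 43200j + 13824 = 25(625j³ + 1800j² + 1728j + 552) + 24, so k³ ≡ 24 (mod 25).

Converse. Suppose k³ ≡ 24 (mod 25). The only residue r in {0, …, 24} with r³ ≡ 24 (mod 25) is r = 24, so k ≡ 24 (mod 25).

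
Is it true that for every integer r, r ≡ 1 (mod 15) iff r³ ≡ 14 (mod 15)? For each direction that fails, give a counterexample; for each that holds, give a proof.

Forward direction. This fails: take r = 1. Then 1 ≡ 1 (mod 15), but 1³ = 1 ≡ 1 (mod 15), not 14.

Converse. This fails: take r = 14. Then 14³ = 2744 ≡ 14 (mod 15), yet 14 ≡ 14 (mod 15), not 1.

(⇒) fails and (⇐) fails.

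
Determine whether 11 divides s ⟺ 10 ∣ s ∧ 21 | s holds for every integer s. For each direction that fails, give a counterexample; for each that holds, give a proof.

(⇒) This fails: take s = 11. Certainly 11 ∣ 11, but 10 ∤ 11.

(⇐) This fails: take s = 210. Both 10 ∣ 210 and 21 ∣ 210, yet 210 is not a multiple of 11 (since 210 = 19·11 + 1), so 11 ∤ 210.

Neither direction holds.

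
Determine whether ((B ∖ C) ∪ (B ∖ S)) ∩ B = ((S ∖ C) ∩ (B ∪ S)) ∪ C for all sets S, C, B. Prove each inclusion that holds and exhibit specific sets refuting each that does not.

Forward inclusion. This inclusion fails. Take S = ∅, C = ∅, B = {1}; then 1 ∈ ((B ∖ C) ∪ (B ∖ S)) ∩ B but 1 ∉ ((S ∖ C) ∩ (B ∪ S)) ∪ C.

Reverse inclusion. This inclusion fails. Take S = {1}, C = ∅, B = ∅; then 1 ∈ ((S ∖ C) ∩ (B ∪ S)) ∪ C but 1 ∉ ((B ∖ C) ∪ (B ∖ S)) ∩ B.

(⊆) fails and (⊇) fails.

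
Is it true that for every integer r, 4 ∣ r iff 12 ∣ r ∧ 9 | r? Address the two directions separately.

(⇒) This fails: take r = 4. Certainly 4 ∣ 4, but 12 ∤ 4.

(⇐) Suppose 12 ∣ r and 9 ∣ r. Any common multiple of 12 and 9 is a multiple of their lcm; here lcm(12, 9) = 12·9/gcd(12, 9) = 108/3 = 36, so 36 ∣ r. Since 4 ∣ 36, it follows that 4 ∣ r.

Only the reverse direction holds.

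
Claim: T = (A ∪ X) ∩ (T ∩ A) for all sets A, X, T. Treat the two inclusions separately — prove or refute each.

Reverse inclusion. Let x ∈ (A ∪ X) ∩ (T ∩ A). Then either x ∈ A ∩ T and x ∉ X; or x ∈ A ∩ X ∩ T. In each case x ∈ T, so (A ∪ X) ∩ (T ∩ A) ⊆ T.

Forward inclusion. This inclusion fails. Take A = ∅, X = ∅, T = {1}; then 1 ∈ T but 1 ∉ (A ∪ X) ∩ (T ∩ A).

(⊆) fails; (⊇) holds.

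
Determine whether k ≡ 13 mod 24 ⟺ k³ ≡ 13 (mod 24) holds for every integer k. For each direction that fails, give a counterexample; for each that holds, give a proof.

[⇒] Suppose k ≡ 13 mod 24. Write k = 24j + 13. Then (24j + 13)³ = 13824j³ + 22464j² + 12168j + 2197 = 24(576j³ + 936j² + 507j + 91) + 13, so k³ ≡ 13 (mod 24).

[⇐] Conversely, suppose k³ ≡ 13 (mod 24). The only residue r in {0, …, 23} with r³ ≡ 13 (mod 24) is r = 13, so k ≡ 13 (mod 24).

Both implications hold.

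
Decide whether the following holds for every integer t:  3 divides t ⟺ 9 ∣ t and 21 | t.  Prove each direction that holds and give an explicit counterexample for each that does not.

[⇒] This fails: take t = 3. Certainly 3 ∣ 3, but 9 ∤ 3.

[⇐] Suppose 9 ∣ t and 21 ∣ t. Any common multiple of 9 and 21 is a multiple of their lcm; here lcm(9, 21) = 9·21/gcd(9, 21) = 189/3 = 63, so 63 ∣ t. Since 3 ∣ 63, it follows that 3 ∣ t.

(⇒) fails; (⇐) holds.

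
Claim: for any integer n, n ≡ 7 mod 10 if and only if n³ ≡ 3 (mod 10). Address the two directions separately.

[⇒] Suppose n ≡ 7 mod 10. Write n = 10j + 7. Then (10j + 7)³ = 1000j³ + 2100j² + 1470j + 343 = 10(100j³ + 210j² + 147j + 34) + 3, so n³ ≡ 3 (mod 10).

[⇐] Conversely, suppose n³ ≡ 3 (mod 10). The only residue r in {0, …, 9} with r³ ≡ 3 (mod 10) is r = 7, so n ≡ 7 (mod 10).

Equivalent; both directions hold.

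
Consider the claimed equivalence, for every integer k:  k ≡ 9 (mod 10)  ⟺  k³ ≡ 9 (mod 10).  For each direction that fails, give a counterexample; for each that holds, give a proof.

The biconditional holds.

[⇒] Suppose k ≡ 9 (mod 10). Write k = 10j + 9. Then (10j + 9)³ = 1000j³ + 2700j² + 2430j + 729 = 10(100j³ + 270j² + 243j + 72) + 9, so k³ ≡ 9 (mod 10).

[⇐] For the converse, argue contrapositively. If k ≢ 9 (mod 10), then k is congruent to one of 0, 1, 2, 3, 4, 5, 6, 7, 8 modulo 10, and these give k³ ≡ 0, 1, 8, 7, 4, 5, 6, 3, 2 respectively — never 9.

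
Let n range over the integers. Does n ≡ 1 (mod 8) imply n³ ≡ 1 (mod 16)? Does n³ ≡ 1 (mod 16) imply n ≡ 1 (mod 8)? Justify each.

(⟹) This fails: take n = 9. Then 9 ≡ 1 (mod 8), but 9³ = 729 ≡ 9 (mod 16), not 1.

(⟸) Conversely, the residues r modulo 16 with r³ ≡ 1 (mod 16) are exactly {1}, and each is ≡ 1 (mod 8).

Not equivalent: only (⇐) holds.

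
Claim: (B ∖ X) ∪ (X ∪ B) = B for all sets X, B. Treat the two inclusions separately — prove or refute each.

(⊇) Let x ∈ B. Then either x ∈ B and x ∉ X; or x ∈ X ∩ B. In each case x ∈ (B ∖ X) ∪ (X ∪ B), so B ⊆ (B ∖ X) ∪ (X ∪ B).

(⊆) This inclusion fails. Take X = {1}, B = ∅; then 1 ∈ (B ∖ X) ∪ (X ∪ B) but 1 ∉ B.

Only the reverse inclusion holds.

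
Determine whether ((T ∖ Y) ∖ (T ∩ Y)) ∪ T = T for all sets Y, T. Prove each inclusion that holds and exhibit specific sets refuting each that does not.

Both inclusions hold; the sets are equal.

(⟹) Let x ∈ ((T ∖ Y) ∖ (T ∩ Y)) ∪ T. Then either x ∈ T and x ∉ Y; or x ∈ Y ∩ T. In each case x ∈ T, so ((T ∖ Y) ∖ (T ∩ Y)) ∪ T ⊆ T.

(⟸) Let x ∈ T. Then either x ∈ T and x ∉ Y; or x ∈ Y ∩ T. In each case x ∈ ((T ∖ Y) ∖ (T ∩ Y)) ∪ T, so T ⊆ ((T ∖ Y) ∖ (T ∩ Y)) ∪ T.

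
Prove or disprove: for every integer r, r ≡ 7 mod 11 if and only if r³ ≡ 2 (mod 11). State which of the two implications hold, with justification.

Equivalent; both directions hold.

Forward direction. Suppose r ≡ 7 mod 11. Write r = 11j + 7. Then (11j + 7)³ = 1331j³ + 2541j² + 1617j + 343 = 11(121j³ + 231j² + 147j + 31) + 2, so r³ ≡ 2 (mod 11).

Converse. Suppose r³ ≡ 2 (mod 11). The only residue r in {0, …, 10} with r³ ≡ 2 (mod 11) is r = 7, so r ≡ 7 (mod 11).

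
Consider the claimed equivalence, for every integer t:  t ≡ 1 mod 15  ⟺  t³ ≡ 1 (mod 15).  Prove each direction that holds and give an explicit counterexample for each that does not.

[⇐] Suppose t³ ≡ 1 (mod 15). The only residue r in {0, …, 14} with r³ ≡ 1 (mod 15) is r = 1, so t ≡ 1 (mod 15).

[⇒] Suppose t ≡ 1 mod 15. Write t = 15j + 1. Then (15j + 1)³ = 3375j³ + 675j² + 45j + 1 = 15(225j³ + 45j² + 3j) + 1, so t³ ≡ 1 (mod 15).

Equivalent; both directions hold.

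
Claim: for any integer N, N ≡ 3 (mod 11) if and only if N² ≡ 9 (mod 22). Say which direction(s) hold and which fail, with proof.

(⇒) This fails: take N = 14. Then 14 ≡ 3 (mod 11), but 14² = 196 ≡ 20 (mod 22), not 9.

(⇐) This fails: take N = 19. Then 19² = 361 ≡ 9 (mod 22), yet 19 ≡ 8 (mod 11), not 3.

Neither implication holds.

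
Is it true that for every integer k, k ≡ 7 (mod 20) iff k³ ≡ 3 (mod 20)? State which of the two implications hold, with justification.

The biconditional holds.

[⇒] Suppose k ≡ 7 (mod 20). Write k = 20j + 7. Then (20j + 7)³ = 8000j³ + 8400j² + 2940j + 343 = 20(400j³ + 420j² + 147j + 17) + 3, so k³ ≡ 3 (mod 20).

[⇐] Conversely, suppose k³ ≡ 3 (mod 20). The only residue r in {0, …, 19} with r³ ≡ 3 (mod 20) is r = 7, so k ≡ 7 (mod 20).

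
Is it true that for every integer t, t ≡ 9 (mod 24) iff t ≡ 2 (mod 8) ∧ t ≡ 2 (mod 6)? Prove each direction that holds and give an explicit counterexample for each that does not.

(⟹) This fails: t = 9 gives 9 ≡ 9 (mod 24) but 9 ≡ 1 (mod 8), so the conjunction on the right does not hold.

(⟸) This fails: t = 2 satisfies both congruences on the right (2 ≡ 2 mod 8 and 2 ≡ 2 mod 6) yet 2 ≡ 2 (mod 24), not 9.

(⇒) fails and (⇐) fails.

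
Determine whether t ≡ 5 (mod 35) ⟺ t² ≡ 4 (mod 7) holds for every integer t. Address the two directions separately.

(⇒) Suppose t ≡ 5 (mod 35). Then t² ≡ 5² = 25 (mod 35), and since 7 ∣ 35, also t² ≡ 4 (mod 7).

(⇐) This fails: take t = 2. Then 2² = 4 ≡ 4 (mod 7), yet 2 ≡ 2 (mod 35), not 5.

(⇒) holds; (⇐) fails.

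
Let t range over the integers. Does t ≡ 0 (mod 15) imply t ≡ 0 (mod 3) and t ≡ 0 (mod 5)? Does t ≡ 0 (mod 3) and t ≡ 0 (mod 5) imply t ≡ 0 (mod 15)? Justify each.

Converse. If t ≡ 0 (mod 3) and t ≡ 0 (mod 5), then by the Chinese remainder theorem t ≡ 0 (mod 15). This is exactly t ≡ 0 (mod 15).

Forward direction. Suppose t ≡ 0 (mod 15); write t = 15j + 0. Since 3 ∣ 15, reducing mod 3 gives t ≡ 0 (mod 3); since 5 ∣ 15, reducing mod 5 gives t ≡ 0 (mod 5).

Equivalent; both directions hold.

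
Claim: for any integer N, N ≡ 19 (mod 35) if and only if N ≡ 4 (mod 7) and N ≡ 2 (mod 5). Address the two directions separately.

[⇒] This fails: N = 19 gives 19 ≡ 19 (mod 35) but 19 ≡ 5 (mod 7), so the conjunction on the right does not hold.

[⇐] This fails: N = 32 satisfies both congruences on the right (32 ≡ 4 mod 7 and 32 ≡ 2 mod 5) yet 32 ≡ 32 (mod 35), not 19.

Neither direction holds.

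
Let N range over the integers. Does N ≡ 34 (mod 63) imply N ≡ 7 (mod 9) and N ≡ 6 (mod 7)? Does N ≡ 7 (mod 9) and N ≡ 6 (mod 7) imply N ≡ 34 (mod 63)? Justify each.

Both directions hold.

(→) Suppose N ≡ 34 (mod 63); write N = 63j + 34. Since 9 ∣ 63, reducing mod 9 gives N ≡ 34 ≡ 7 (mod 9); since 7 ∣ 63, reducing mod 7 gives N ≡ 34 ≡ 6 (mod 7).

(←) Conversely, if N ≡ 7 (mod 9) and N ≡ 6 (mod 7), then by the Chinese remainder theorem N ≡ 34 (mod 63). This is exactly N ≡ 34 (mod 63).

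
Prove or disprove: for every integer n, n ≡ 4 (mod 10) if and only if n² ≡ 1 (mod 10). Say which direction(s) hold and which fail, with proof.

(⟹) This fails: take n = 4. Then 4 ≡ 4 (mod 10), but 4² = 16 ≡ 6 (mod 10), not 1.

(⟸) This fails: take n = 1. Then 1² = 1 ≡ 1 (mod 10), yet 1 ≡ 1 (mod 10), not 4.

Neither implication holds.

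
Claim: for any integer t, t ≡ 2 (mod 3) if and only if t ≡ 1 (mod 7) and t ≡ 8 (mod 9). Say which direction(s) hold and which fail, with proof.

(⇒) This fails: t = 2 gives 2 ≡ 2 (mod 3) but 2 ≡ 2 (mod 7), so the conjunction on the right does not hold.

(⇐) Conversely, if t ≡ 1 (mod 7) and t ≡ 8 (mod 9), then by the Chinese remainder theorem t ≡ 8 (mod 63). Since 8 ≡ 2 (mod 3) and 3 ∣ 63, we get t ≡ 2 (mod 3).

Not equivalent: only (⇐) holds.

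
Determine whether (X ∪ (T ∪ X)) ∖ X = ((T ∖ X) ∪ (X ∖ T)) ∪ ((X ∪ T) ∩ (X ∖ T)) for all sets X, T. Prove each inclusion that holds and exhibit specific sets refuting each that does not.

(⊆) holds; (⊇) fails.

(⊆) Let x ∈ (X ∪ (T ∪ X)) ∖ X. Then x ∈ T and x ∉ X, from which x ∈ ((T ∖ X) ∪ (X ∖ T)) ∪ ((X ∪ T) ∩ (X ∖ T)).

(⊇) This inclusion fails. Take X = {1}, T = ∅; then 1 ∈ ((T ∖ X) ∪ (X ∖ T)) ∪ ((X ∪ T) ∩ (X ∖ T)) but 1 ∉ (X ∪ (T ∪ X)) ∖ X.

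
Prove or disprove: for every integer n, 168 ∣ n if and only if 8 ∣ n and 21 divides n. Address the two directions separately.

Equivalent; both directions hold.

(⇐) Suppose 8 ∣ n and 21 ∣ n. Any common multiple of 8 and 21 is a multiple of their lcm; here gcd(8, 21) = 1, so lcm(8, 21) = 8·21 = 168, so 168 ∣ n.

(⇒) If 168 ∣ n, write n = 168q. Since 168 = 21·8, n = 8·(21q), so 8 ∣ n; and since 168 = 8·21, n = 21·(8q), so 21 ∣ n.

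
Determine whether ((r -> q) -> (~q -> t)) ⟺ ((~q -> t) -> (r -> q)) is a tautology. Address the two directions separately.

(⟹) This fails. Under t = T, q = F, r = T, the left side is true but the right side is false.

(⟸) This fails. Under t = F, q = F, r = F, the left side is false but the right side is true.

Neither implication holds.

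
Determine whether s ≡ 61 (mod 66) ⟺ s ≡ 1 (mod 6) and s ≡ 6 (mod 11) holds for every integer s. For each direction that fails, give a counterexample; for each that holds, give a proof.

Equivalent; both directions hold.

[⇒] Suppose s ≡ 61 (mod 66); write s = 66j + 61. Since 6 ∣ 66, reducing mod 6 gives s ≡ 61 ≡ 1 (mod 6); since 11 ∣ 66, reducing mod 11 gives s ≡ 61 ≡ 6 (mod 11).

[⇐] Conversely, if s ≡ 1 (mod 6) and s ≡ 6 (mod 11), then by the Chinese remainder theorem s ≡ 61 (mod 66). This is exactly s ≡ 61 (mod 66).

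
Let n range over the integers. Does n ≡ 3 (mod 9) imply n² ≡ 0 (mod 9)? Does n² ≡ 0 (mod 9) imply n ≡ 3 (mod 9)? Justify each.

(⇒) Suppose n ≡ 3 (mod 9). Write n = 9j + 3. Then (9j + 3)² = 81j² + 54j + 9 = 9(9j² + 6j + 1) + 0, so n² ≡ 0 (mod 9).

(⇐) This fails: take n = 0. Then 0² = 0 ≡ 0 (mod 9), yet 0 ≡ 0 (mod 9), not 3.

(⇒) holds; (⇐) fails.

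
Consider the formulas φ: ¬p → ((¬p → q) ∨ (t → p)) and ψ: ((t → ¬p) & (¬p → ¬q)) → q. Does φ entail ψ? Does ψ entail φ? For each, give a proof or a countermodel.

Only the reverse direction holds.

(⟹) This fails. Under p = F, t = F, q = F, the left side is true but the right side is false.

(⟸) Assume the antecedent. If p is true, ¬p → ((¬p → q) ∨ (t → p)) reduces to true regardless of the other variables. If p is false, the antecedent forces (p = F, t = F, q = T) or (p = F, t = T, q = T), and ¬p → ((¬p → q) ∨ (t → p)) holds there. Either way ¬p → ((¬p → q) ∨ (t → p)) holds.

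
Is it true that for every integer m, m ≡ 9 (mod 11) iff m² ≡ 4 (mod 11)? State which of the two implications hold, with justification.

[⇐] This fails: take m = 2. Then 2² = 4 ≡ 4 (mod 11), yet 2 ≡ 2 (mod 11), not 9.

[⇒] Suppose m ≡ 9 (mod 11). Write m = 11j + 9. Then (11j + 9)² = 121j² + 198j + 81 = 11(11j² + 18j + 7) + 4, so m² ≡ 4 (mod 11).

Only the forward direction holds.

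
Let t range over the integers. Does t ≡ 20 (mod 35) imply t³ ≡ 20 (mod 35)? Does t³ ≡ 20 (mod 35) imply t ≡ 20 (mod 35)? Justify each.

(⟹) Suppose t ≡ 20 (mod 35). Write t = 35j + 20. Then (35j + 20)³ = 42875j³ + 73500j² + 42000j + 8000 = 35(1225j³ + 2100j² + 1200j + 228) + 20, so t³ ≡ 20 (mod 35).

(⟸) This fails: take t = 5. Then 5³ = 125 ≡ 20 (mod 35), yet 5 ≡ 5 (mod 35), not 20.

(⇒) holds; (⇐) fails.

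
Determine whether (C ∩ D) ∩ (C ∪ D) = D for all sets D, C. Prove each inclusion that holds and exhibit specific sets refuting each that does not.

(⟹) Let x ∈ (C ∩ D) ∩ (C ∪ D). Then x ∈ D ∩ C, from which x ∈ D.

(⟸) This inclusion fails. Take D = {1}, C = ∅; then 1 ∈ D but 1 ∉ (C ∩ D) ∩ (C ∪ D).

The sets are not equal: only the forward inclusion holds.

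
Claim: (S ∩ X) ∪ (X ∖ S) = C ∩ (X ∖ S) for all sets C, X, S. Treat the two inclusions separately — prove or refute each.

Forward inclusion. This inclusion fails. Take C = ∅, X = {1}, S = ∅; then 1 ∈ (S ∩ X) ∪ (X ∖ S) but 1 ∉ C ∩ (X ∖ S).

Reverse inclusion. Let x ∈ C ∩ (X ∖ S). Then x ∈ C ∩ X and x ∉ S, from which x ∈ (S ∩ X) ∪ (X ∖ S).

Only the reverse inclusion holds.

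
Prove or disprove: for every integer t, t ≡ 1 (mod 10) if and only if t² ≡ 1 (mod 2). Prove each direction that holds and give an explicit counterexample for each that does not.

Forward direction. Suppose t ≡ 1 (mod 10). Then t² ≡ 1² = 1 (mod 10), and since 2 ∣ 10, also t² ≡ 1 (mod 2).

Converse. This fails: take t = 3. Then 3² = 9 ≡ 1 (mod 2), yet 3 ≡ 3 (mod 10), not 1.

(⇒) holds; (⇐) fails.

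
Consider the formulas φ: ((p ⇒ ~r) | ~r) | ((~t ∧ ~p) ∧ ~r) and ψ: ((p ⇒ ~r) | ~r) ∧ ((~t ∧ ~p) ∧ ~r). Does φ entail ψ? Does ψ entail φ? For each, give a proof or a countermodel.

Only the reverse direction holds.

[⇒] This fails. Under r = T, p = F, t = F, the left side is true but the right side is false.

[⇐] Assume the antecedent. If r is true, the antecedent cannot hold. If r is false, the consequent reduces to true regardless of the other variables. Either way the consequent holds.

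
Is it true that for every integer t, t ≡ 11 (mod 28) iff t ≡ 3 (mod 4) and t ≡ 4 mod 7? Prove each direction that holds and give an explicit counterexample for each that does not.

Both implications hold.

(⇒) Suppose t ≡ 11 (mod 28); write t = 28j + 11. Since 4 ∣ 28, reducing mod 4 gives t ≡ 11 ≡ 3 (mod 4); since 7 ∣ 28, reducing mod 7 gives t ≡ 11 ≡ 4 (mod 7).

(⇐) Conversely, if t ≡ 3 (mod 4) and t ≡ 4 (mod 7), then by the Chinese remainder theorem t ≡ 11 (mod 28). This is exactly t ≡ 11 (mod 28).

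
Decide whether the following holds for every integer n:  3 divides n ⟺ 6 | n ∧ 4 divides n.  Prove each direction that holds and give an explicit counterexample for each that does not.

[⇒] This fails: take n = 3. Certainly 3 ∣ 3, but 6 ∤ 3.

[⇐] Suppose 6 ∣ n and 4 ∣ n. Any common multiple of 6 and 4 is a multiple of their lcm; here lcm(6, 4) = 6·4/gcd(6, 4) = 24/2 = 12, so 12 ∣ n. Since 3 ∣ 12, it follows that 3 ∣ n.

Only the converse holds.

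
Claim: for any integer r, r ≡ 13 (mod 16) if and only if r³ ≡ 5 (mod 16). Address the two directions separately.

(⟹) Suppose r ≡ 13 (mod 16). Write r = 16j + 13. Then (16j + 13)³ = 4096j³ + 9984j² + 8112j + 2197 = 16(256j³ + 624j² + 507j + 137) + 5, so r³ ≡ 5 (mod 16).

(⟸) Conversely, suppose r³ ≡ 5 (mod 16). The only residue r in {0, …, 15} with r³ ≡ 5 (mod 16) is r = 13, so r ≡ 13 (mod 16).

Equivalent; both directions hold.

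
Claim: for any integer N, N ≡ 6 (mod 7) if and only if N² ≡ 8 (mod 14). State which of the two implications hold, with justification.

(⇒) This fails: take N = 13. Then 13 ≡ 6 (mod 7), but 13² = 169 ≡ 1 (mod 14), not 8.

(⇐) This fails: take N = 8. Then 8² = 64 ≡ 8 (mod 14), yet 8 ≡ 1 (mod 7), not 6.

Neither implication holds.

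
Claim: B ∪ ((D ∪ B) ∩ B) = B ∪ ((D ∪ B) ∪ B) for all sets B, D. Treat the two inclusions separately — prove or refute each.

Only the forward inclusion holds.

Forward inclusion. Let x ∈ B ∪ ((D ∪ B) ∩ B). Then either x ∈ B and x ∉ D; or x ∈ B ∩ D. In each case x ∈ B ∪ ((D ∪ B) ∪ B), so B ∪ ((D ∪ B) ∩ B) ⊆ B ∪ ((D ∪ B) ∪ B).

Reverse inclusion. This inclusion fails. Take B = ∅, D = {1}; then 1 ∈ B ∪ ((D ∪ B) ∪ B) but 1 ∉ B ∪ ((D ∪ B) ∩ B).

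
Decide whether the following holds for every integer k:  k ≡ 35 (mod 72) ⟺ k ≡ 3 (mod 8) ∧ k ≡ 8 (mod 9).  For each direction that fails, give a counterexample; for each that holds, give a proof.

The biconditional holds.

(⇒) Suppose k ≡ 35 (mod 72); write k = 72j + 35. Since 8 ∣ 72, reducing mod 8 gives k ≡ 35 ≡ 3 (mod 8); since 9 ∣ 72, reducing mod 9 gives k ≡ 35 ≡ 8 (mod 9).

(⇐) Conversely, if k ≡ 3 (mod 8) and k ≡ 8 (mod 9), then by the Chinese remainder theorem k ≡ 35 (mod 72). This is exactly k ≡ 35 (mod 72).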